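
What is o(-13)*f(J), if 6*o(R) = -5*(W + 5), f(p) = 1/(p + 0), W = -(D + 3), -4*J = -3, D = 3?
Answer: 10/9 ≈ 1.1111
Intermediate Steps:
J = ¾ (J = -¼*(-3) = ¾ ≈ 0.75000)
W = -6 (W = -(3 + 3) = -1*6 = -6)
f(p) = 1/p
o(R) = ⅚ (o(R) = (-5*(-6 + 5))/6 = (-5*(-1))/6 = (⅙)*5 = ⅚)
o(-13)*f(J) = 5/(6*(¾)) = (⅚)*(4/3) = 10/9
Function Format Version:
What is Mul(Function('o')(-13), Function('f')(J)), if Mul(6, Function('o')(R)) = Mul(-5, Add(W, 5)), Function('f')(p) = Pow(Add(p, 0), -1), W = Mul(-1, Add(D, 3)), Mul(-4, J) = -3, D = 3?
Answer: Rational(10, 9) ≈ 1.1111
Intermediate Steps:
J = Rational(3, 4) (J = Mul(Rational(-1, 4), -3) = Rational(3, 4) ≈ 0.75000)
W = -6 (W = Mul(-1, Add(3, 3)) = Mul(-1, 6) = -6)
Function('f')(p) = Pow(p, -1)
Function('o')(R) = Rational(5, 6) (Function('o')(R) = Mul(Rational(1, 6), Mul(-5, Add(-6, 5))) = Mul(Rational(1, 6), Mul(-5, -1)) = Mul(Rational(1, 6), 5) = Rational(5, 6))
Mul(Function('o')(-13), Function('f')(J)) = Mul(Rational(5, 6), Pow(Rational(3, 4), -1)) = Mul(Rational(5, 6), Rational(4, 3)) = Rational(10, 9)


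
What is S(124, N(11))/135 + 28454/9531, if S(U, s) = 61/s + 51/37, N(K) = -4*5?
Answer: 34947713/11754900 ≈ 2.9730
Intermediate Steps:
N(K) = -20
S(U, s) = 51/37 + 61/s (S(U, s) = 61/s + 51*(1/37) = 61/s + 51/37 = 51/37 + 61/s)
S(124, N(11))/135 + 28454/9531 = (51/37 + 61/(-20))/135 + 28454/9531 = (51/37 + 61*(-1/20))*(1/135) + 28454*(1/9531) = (51/37 - 61/20)*(1/135) + 28454/9531 = -1237/740*1/135 + 28454/9531 = -1237/99900 + 28454/9531 = 34947713/11754900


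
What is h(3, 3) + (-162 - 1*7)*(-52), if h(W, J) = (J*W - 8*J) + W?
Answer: 8776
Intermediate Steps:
h(W, J) = W - 8*J + J*W (h(W, J) = (-8*J + J*W) + W = W - 8*J + J*W)
h(3, 3) + (-162 - 1*7)*(-52) = (3 - 8*3 + 3*3) + (-162 - 1*7)*(-52) = (3 - 24 + 9) + (-162 - 7)*(-52) = -12 - 169*(-52) = -12 + 8788 = 8776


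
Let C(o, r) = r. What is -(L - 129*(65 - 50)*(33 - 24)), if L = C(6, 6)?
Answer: 17409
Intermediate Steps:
L = 6
-(L - 129*(65 - 50)*(33 - 24)) = -(6 - 129*(65 - 50)*(33 - 24)) = -(6 - 1935*9) = -(6 - 129*135) = -(6 - 17415) = -1*(-17409) = 17409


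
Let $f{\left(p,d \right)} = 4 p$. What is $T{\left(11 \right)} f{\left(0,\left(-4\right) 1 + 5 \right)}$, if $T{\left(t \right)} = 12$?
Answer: $0$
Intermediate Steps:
$T{\left(11 \right)} f{\left(0,\left(-4\right) 1 + 5 \right)} = 12 \cdot 4 \cdot 0 = 12 \cdot 0 = 0$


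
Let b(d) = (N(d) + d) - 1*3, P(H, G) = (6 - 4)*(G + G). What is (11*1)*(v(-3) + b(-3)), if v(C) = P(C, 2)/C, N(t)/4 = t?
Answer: -682/3 ≈ -227.33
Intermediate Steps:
N(t) = 4*t
P(H, G) = 4*G (P(H, G) = 2*(2*G) = 4*G)
b(d) = -3 + 5*d (b(d) = (4*d + d) - 1*3 = 5*d - 3 = -3 + 5*d)
v(C) = 8/C (v(C) = (4*2)/C = 8/C)
(11*1)*(v(-3) + b(-3)) = (11*1)*(8/(-3) + (-3 + 5*(-3))) = 11*(8*(-1/3) + (-3 - 15)) = 11*(-8/3 - 18) = 11*(-62/3) = -682/3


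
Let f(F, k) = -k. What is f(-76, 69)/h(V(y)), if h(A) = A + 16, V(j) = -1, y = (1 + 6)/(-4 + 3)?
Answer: -23/5 ≈ -4.6000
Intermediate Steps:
y = -7 (y = 7/(-1) = 7*(-1) = -7)
h(A) = 16 + A
f(-76, 69)/h(V(y)) = (-1*69)/(16 - 1) = -69/15 = -69*1/15 = -23/5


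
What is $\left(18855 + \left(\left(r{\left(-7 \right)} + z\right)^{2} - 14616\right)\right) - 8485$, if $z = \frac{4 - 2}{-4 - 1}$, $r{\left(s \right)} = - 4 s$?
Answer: $- \frac{87106}{25} \approx -3484.2$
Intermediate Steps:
$z = - \frac{2}{5}$ ($z = \frac{1}{-5} \cdot 2 = \left(- \frac{1}{5}\right) 2 = - \frac{2}{5} \approx -0.4$)
$\left(18855 + \left(\left(r{\left(-7 \right)} + z\right)^{2} - 14616\right)\right) - 8485 = \left(18855 + \left(\left(\left(-4\right) \left(-7\right) - \frac{2}{5}\right)^{2} - 14616\right)\right) - 8485 = \left(18855 - \left(14616 - \left(28 - \frac{2}{5}\right)^{2}\right)\right) - 8485 = \left(18855 - \left(14616 - \left(\frac{138}{5}\right)^{2}\right)\right) - 8485 = \left(18855 + \left(\frac{19044}{25} - 14616\right)\right) - 8485 = \left(18855 - \frac{346356}{25}\right) - 8485 = \frac{125019}{25} - 8485 = - \frac{87106}{25}$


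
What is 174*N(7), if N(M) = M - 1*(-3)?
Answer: 1740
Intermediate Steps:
N(M) = 3 + M (N(M) = M + 3 = 3 + M)
174*N(7) = 174*(3 + 7) = 174*10 = 1740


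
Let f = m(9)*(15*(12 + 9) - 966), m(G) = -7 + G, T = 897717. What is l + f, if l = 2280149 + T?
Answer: 3176564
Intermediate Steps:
l = 3177866 (l = 2280149 + 897717 = 3177866)
f = -1302 (f = (-7 + 9)*(15*(12 + 9) - 966) = 2*(15*21 - 966) = 2*(315 - 966) = 2*(-651) = -1302)
l + f = 3177866 - 1302 = 3176564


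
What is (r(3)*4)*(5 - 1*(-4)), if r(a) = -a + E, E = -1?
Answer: -144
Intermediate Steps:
r(a) = -1 - a (r(a) = -a - 1 = -1 - a)
(r(3)*4)*(5 - 1*(-4)) = ((-1 - 1*3)*4)*(5 - 1*(-4)) = ((-1 - 3)*4)*(5 + 4) = -4*4*9 = -16*9 = -144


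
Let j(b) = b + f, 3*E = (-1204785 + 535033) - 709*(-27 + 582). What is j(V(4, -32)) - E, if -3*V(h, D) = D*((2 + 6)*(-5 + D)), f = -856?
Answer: 1051207/3 ≈ 3.5040e+5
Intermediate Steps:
V(h, D) = -D*(-40 + 8*D)/3 (V(h, D) = -D*(2 + 6)*(-5 + D)/3 = -D*8*(-5 + D)/3 = -D*(-40 + 8*D)/3)
E = -1063247/3 (E = ((-1204785 + 535033) - 709*(-27 + 582))/3 = (-669752 - 709*555)/3 = (-669752 - 1*393495)/3 = (-669752 - 393495)/3 = (1/3)*(-1063247) = -1063247/3 ≈ -3.5442e+5)
j(b) = -856 + b (j(b) = b - 856 = -856 + b)
j(V(4, -32)) - E = (-856 + (8/3)*(-32)*(5 - 1*(-32))) - 1*(-1063247/3) = (-856 + (8/3)*(-32)*(5 + 32)) + 1063247/3 = (-856 + (8/3)*(-32)*37) + 1063247/3 = (-856 - 9472/3) + 1063247/3 = -12040/3 + 1063247/3 = 1051207/3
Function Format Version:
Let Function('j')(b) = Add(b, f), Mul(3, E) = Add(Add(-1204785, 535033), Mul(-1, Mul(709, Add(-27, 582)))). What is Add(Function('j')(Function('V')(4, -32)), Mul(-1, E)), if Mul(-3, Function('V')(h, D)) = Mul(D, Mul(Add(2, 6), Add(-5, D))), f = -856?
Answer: Rational(1051207, 3) ≈ 3.5040e+5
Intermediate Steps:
Function('V')(h, D) = Mul(Rational(-1, 3), D, Add(-40, Mul(8, D))) (Function('V')(h, D) = Mul(Rational(-1, 3), Mul(D, Mul(Add(2, 6), Add(-5, D)))) = Mul(Rational(-1, 3), Mul(D, Mul(8, Add(-5, D)))) = Mul(Rational(-1, 3), Mul(D, Add(-40, Mul(8, D)))) = Mul(Rational(-1, 3), D, Add(-40, Mul(8, D))))
E = Rational(-1063247, 3) (E = Mul(Rational(1, 3), Add(Add(-1204785, 535033), Mul(-1, Mul(709, Add(-27, 582))))) = Mul(Rational(1, 3), Add(-669752, Mul(-1, Mul(709, 555)))) = Mul(Rational(1, 3), Add(-669752, Mul(-1, 393495))) = Mul(Rational(1, 3), Add(-669752, -393495)) = Mul(Rational(1, 3), -1063247) = Rational(-1063247, 3) ≈ -3.5442e+5)
Function('j')(b) = Add(-856, b) (Function('j')(b) = Add(b, -856) = Add(-856, b))
Add(Function('j')(Function('V')(4, -32)), Mul(-1, E)) = Add(Add(-856, Mul(Rational(8, 3), -32, Add(5, Mul(-1, -32)))), Mul(-1, Rational(-1063247, 3))) = Add(Add(-856, Mul(Rational(8, 3), -32, Add(5, 32))), Rational(1063247, 3)) = Add(Add(-856, Mul(Rational(8, 3), -32, 37)), Rational(1063247, 3)) = Add(Add(-856, Rational(-9472, 3)), Rational(1063247, 3)) = Add(Rational(-12040, 3), Rational(1063247, 3)) = Rational(1051207, 3)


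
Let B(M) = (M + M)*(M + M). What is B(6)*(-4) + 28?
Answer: -548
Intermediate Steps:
B(M) = 4*M² (B(M) = (2*M)*(2*M) = 4*M²)
B(6)*(-4) + 28 = (4*6²)*(-4) + 28 = (4*36)*(-4) + 28 = 144*(-4) + 28 = -576 + 28 = -548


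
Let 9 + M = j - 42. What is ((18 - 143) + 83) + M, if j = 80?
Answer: -13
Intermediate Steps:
M = 29 (M = -9 + (80 - 42) = -9 + 38 = 29)
((18 - 143) + 83) + M = ((18 - 143) + 83) + 29 = (-125 + 83) + 29 = -42 + 29 = -13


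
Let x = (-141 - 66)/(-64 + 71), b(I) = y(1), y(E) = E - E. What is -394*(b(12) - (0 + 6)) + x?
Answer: 16341/7 ≈ 2334.4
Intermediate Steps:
y(E) = 0
b(I) = 0
x = -207/7 ≈ -29.571
-394*(b(12) - (0 + 6)) + x = -394*(0 - (0 + 6)) - 207/7 = -394*(0 - 6) - 207/7 = -394*(-6) - 207/7 = 2364 - 207/7 = 16341/7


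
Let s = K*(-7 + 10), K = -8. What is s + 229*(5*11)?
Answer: 12571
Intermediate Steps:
s = -24 (s = -8*(-7 + 10) = -8*3 = -24)
s + 229*(5*11) = -24 + 229*(5*11) = -24 + 229*55 = -24 + 12595 = 12571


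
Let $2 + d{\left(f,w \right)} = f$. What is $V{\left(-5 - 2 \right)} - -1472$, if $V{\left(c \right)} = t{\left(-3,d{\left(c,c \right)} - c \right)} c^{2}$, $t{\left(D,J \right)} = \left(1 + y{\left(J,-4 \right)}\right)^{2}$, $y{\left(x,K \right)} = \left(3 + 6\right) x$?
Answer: $15633$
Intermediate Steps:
$y{\left(x,K \right)} = 9 x$
$d{\left(f,w \right)} = -2 + f$
$t{\left(D,J \right)} = \left(1 + 9 J\right)^{2}$
$V{\left(c \right)} = 289 c^{2}$ ($V{\left(c \right)} = \left(1 + 9 \left(\left(-2 + c\right) - c\right)\right)^{2} c^{2} = \left(1 + 9 \left(-2\right)\right)^{2} c^{2} = \left(1 - 18\right)^{2} c^{2} = \left(-17\right)^{2} c^{2} = 289 c^{2}$)
$V{\left(-5 - 2 \right)} - -1472 = 289 \left(-5 - 2\right)^{2} - -1472 = 289 \left(-5 - 2\right)^{2} + 1472 = 289 \left(-7\right)^{2} + 1472 = 289 \cdot 49 + 1472 = 14161 + 1472 = 15633$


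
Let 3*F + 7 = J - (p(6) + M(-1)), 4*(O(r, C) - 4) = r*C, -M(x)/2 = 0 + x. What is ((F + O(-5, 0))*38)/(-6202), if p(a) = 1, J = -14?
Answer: 76/3101 ≈ 0.024508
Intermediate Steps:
M(x) = -2*x (M(x) = -2*(0 + x) = -2*x)
O(r, C) = 4 + C*r/4 (O(r, C) = 4 + (r*C)/4 = 4 + (C*r)/4 = 4 + C*r/4)
F = -8 (F = -7/3 + (-14 - (1 - 2*(-1)))/3 = -7/3 + (-14 - (1 + 2))/3 = -7/3 + (-14 - 1*3)/3 = -7/3 + (-14 - 3)/3 = -7/3 + (1/3)*(-17) = -7/3 - 17/3 = -8)
((F + O(-5, 0))*38)/(-6202) = ((-8 + (4 + (1/4)*0*(-5)))*38)/(-6202) = ((-8 + (4 + 0))*38)*(-1/6202) = ((-8 + 4)*38)*(-1/6202) = -4*38*(-1/6202) = -152*(-1/6202) = 76/3101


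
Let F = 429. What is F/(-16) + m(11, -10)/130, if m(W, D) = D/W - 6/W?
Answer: -306863/11440 ≈ -26.824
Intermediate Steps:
m(W, D) = -6/W + D/W
F/(-16) + m(11, -10)/130 = 429/(-16) + ((-6 - 10)/11)/130 = 429*(-1/16) + ((1/11)*(-16))*(1/130) = -429/16 - 16/11*1/130 = -429/16 - 8/715 = -306863/11440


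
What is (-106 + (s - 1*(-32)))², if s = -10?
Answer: 7056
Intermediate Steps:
(-106 + (s - 1*(-32)))² = (-106 + (-10 - 1*(-32)))² = (-106 + (-10 + 32))² = (-106 + 22)² = (-84)² = 7056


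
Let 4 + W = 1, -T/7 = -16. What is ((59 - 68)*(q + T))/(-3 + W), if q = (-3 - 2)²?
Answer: 411/2 ≈ 205.50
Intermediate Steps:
T = 112 (T = -7*(-16) = 112)
W = -3 (W = -4 + 1 = -3)
q = 25 (q = (-5)² = 25)
((59 - 68)*(q + T))/(-3 + W) = ((59 - 68)*(25 + 112))/(-3 - 3) = -9*137/(-6) = -1233*(-⅙) = 411/2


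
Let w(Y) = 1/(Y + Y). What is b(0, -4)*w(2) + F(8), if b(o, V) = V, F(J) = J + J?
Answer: 15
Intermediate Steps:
F(J) = 2*J
w(Y) = 1/(2*Y)
b(0, -4)*w(2) + F(8) = -2/2 + 2*8 = -2/2 + 16 = -4*1/4 + 16 = -1 + 16 = 15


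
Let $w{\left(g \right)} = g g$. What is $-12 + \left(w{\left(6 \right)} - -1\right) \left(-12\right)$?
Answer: $-456$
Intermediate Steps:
$w{\left(g \right)} = g^{2}$
$-12 + \left(w{\left(6 \right)} - -1\right) \left(-12\right) = -12 + \left(6^{2} - -1\right) \left(-12\right) = -12 + \left(36 + 1\right) \left(-12\right) = -12 + 37 \left(-12\right) = -12 - 444 = -456$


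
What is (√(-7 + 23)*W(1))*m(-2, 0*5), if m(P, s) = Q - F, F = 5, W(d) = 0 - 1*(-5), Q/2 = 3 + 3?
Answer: 140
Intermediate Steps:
Q = 12 (Q = 2*(3 + 3) = 2*6 = 12)
W(d) = 5 (W(d) = 0 + 5 = 5)
m(P, s) = 7 (m(P, s) = 12 - 1*5 = 12 - 5 = 7)
(√(-7 + 23)*W(1))*m(-2, 0*5) = (√(-7 + 23)*5)*7 = (√16*5)*7 = (4*5)*7 = 20*7 = 140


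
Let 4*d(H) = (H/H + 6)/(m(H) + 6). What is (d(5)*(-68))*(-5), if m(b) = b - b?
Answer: 595/6 ≈ 99.167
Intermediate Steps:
m(b) = 0
d(H) = 7/24 (d(H) = ((H/H + 6)/(0 + 6))/4 = ((1 + 6)/6)/4 = (7*(⅙))/4 = (¼)*(7/6) = 7/24)
(d(5)*(-68))*(-5) = ((7/24)*(-68))*(-5) = -119/6*(-5) = 595/6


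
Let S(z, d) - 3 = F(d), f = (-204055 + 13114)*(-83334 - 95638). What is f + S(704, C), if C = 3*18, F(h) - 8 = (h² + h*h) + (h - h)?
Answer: 34173098495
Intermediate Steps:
f = 34173092652 (f = -190941*(-178972) = 34173092652)
F(h) = 8 + 2*h² (F(h) = 8 + ((h² + h*h) + (h - h)) = 8 + ((h² + h²) + 0) = 8 + (2*h² + 0) = 8 + 2*h²)
C = 54
S(z, d) = 11 + 2*d² (S(z, d) = 3 + (8 + 2*d²) = 11 + 2*d²)
f + S(704, C) = 34173092652 + (11 + 2*54²) = 34173092652 + (11 + 2*2916) = 34173092652 + (11 + 5832) = 34173092652 + 5843 = 34173098495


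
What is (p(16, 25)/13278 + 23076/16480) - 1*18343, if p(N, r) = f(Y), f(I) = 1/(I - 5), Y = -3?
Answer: -1003383818213/54705360 ≈ -18342.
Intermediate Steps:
f(I) = 1/(-5 + I)
p(N, r) = -⅛ (p(N, r) = 1/(-5 - 3) = 1/(-8) = -⅛)
(p(16, 25)/13278 + 23076/16480) - 1*18343 = (-⅛/13278 + 23076/16480) - 1*18343 = (-⅛*1/13278 + 23076*(1/16480)) - 18343 = (-1/106224 + 5769/4120) - 18343 = 76600267/54705360 - 18343 = -1003383818213/54705360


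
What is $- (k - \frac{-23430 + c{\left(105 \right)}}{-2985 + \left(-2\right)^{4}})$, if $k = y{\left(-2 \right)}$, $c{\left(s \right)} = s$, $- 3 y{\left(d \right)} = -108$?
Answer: $- \frac{83559}{2969} \approx -28.144$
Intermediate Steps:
$y{\left(d \right)} = 36$ ($y{\left(d \right)} = \left(- \frac{1}{3}\right) \left(-108\right) = 36$)
$k = 36$
$- (k - \frac{-23430 + c{\left(105 \right)}}{-2985 + \left(-2\right)^{4}}) = - (36 - \frac{-23430 + 105}{-2985 + \left(-2\right)^{4}}) = - (36 - - \frac{23325}{-2985 + 16}) = - (36 - - \frac{23325}{-2969}) = - (36 - \left(-23325\right) \left(- \frac{1}{2969}\right)) = - (36 - \frac{23325}{2969}) = \left(-1\right) \frac{83559}{2969} = - \frac{83559}{2969}$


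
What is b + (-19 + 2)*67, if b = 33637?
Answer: 32498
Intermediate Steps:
b + (-19 + 2)*67 = 33637 + (-19 + 2)*67 = 33637 - 17*67 = 33637 - 1139 = 32498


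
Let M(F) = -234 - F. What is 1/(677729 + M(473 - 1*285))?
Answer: 1/677307 ≈ 1.4764e-6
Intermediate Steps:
1/(677729 + M(473 - 1*285)) = 1/(677729 + (-234 - (473 - 1*285))) = 1/(677729 + (-234 - (473 - 285))) = 1/(677729 + (-234 - 1*188)) = 1/(677729 + (-234 - 188)) = 1/(677729 - 422) = 1/677307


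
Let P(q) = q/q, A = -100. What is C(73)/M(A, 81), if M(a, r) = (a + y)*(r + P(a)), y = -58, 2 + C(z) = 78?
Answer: -19/3239 ≈ -0.0058660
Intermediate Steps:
C(z) = 76 (C(z) = -2 + 78 = 76)
P(q) = 1
M(a, r) = (1 + r)*(-58 + a) (M(a, r) = (a - 58)*(r + 1) = (-58 + a)*(1 + r) = (1 + r)*(-58 + a))
C(73)/M(A, 81) = 76/(-58 - 100 - 58*81 - 100*81) = 76/(-58 - 100 - 4698 - 8100) = 76/(-12956) = 76*(-1/12956) = -19/3239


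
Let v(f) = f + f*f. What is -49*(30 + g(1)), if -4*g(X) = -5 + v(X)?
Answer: -6027/4 ≈ -1506.8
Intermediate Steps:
v(f) = f + f**2
g(X) = 5/4 - X*(1 + X)/4 (g(X) = -(-5 + X*(1 + X))/4 = 5/4 - X*(1 + X)/4)
-49*(30 + g(1)) = -49*(30 + (5/4 - 1/4*1*(1 + 1))) = -49*(30 + (5/4 - 1/4*1*2)) = -49*(30 + (5/4 - 1/2)) = -49*(30 + 3/4) = -49*123/4 = -6027/4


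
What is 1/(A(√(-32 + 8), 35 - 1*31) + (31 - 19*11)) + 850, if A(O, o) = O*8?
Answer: 14118411/16610 - 4*I*√6/8305 ≈ 850.0 - 0.0011798*I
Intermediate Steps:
A(O, o) = 8*O
1/(A(√(-32 + 8), 35 - 1*31) + (31 - 19*11)) + 850 = 1/(8*√(-32 + 8) + (31 - 19*11)) + 850 = 1/(8*√(-24) + (31 - 209)) + 850 = 1/(8*(2*I*√6) - 178) + 850 = 1/(16*I*√6 - 178) + 850 = 1/(-178 + 16*I*√6) + 850 = 850 + 1/(-178 + 16*I*√6)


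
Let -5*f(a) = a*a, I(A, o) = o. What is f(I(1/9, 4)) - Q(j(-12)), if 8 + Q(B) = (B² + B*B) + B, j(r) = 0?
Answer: 24/5 ≈ 4.8000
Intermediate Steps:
Q(B) = -8 + B + 2*B² (Q(B) = -8 + ((B² + B*B) + B) = -8 + ((B² + B²) + B) = -8 + (2*B² + B) = -8 + (B + 2*B²) = -8 + B + 2*B²)
f(a) = -a²/5 (f(a) = -a*a/5 = -a²/5)
f(I(1/9, 4)) - Q(j(-12)) = -⅕*4² - (-8 + 0 + 2*0²) = -⅕*16 - (-8 + 0 + 2*0) = -16/5 - (-8 + 0 + 0) = -16/5 - 1*(-8) = -16/5 + 8 = 24/5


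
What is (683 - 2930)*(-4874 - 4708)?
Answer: 21530754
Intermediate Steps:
(683 - 2930)*(-4874 - 4708) = -2247*(-9582) = 21530754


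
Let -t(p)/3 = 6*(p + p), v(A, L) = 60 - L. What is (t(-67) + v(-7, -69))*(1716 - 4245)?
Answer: -6426189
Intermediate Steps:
t(p) = -36*p (t(p) = -18*(p + p) = -18*2*p = -36*p)
(t(-67) + v(-7, -69))*(1716 - 4245) = (-36*(-67) + (60 - 1*(-69)))*(1716 - 4245) = (2412 + (60 + 69))*(-2529) = (2412 + 129)*(-2529) = 2541*(-2529) = -6426189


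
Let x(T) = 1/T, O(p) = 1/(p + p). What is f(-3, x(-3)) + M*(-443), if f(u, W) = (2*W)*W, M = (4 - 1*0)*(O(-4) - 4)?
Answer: 131575/18 ≈ 7309.7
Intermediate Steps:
O(p) = 1/(2*p)
M = -33/2 (M = (4 - 1*0)*((1/2)/(-4) - 4) = (4 + 0)*((1/2)*(-1/4) - 4) = 4*(-1/8 - 4) = 4*(-33/8) = -33/2 ≈ -16.500)
f(u, W) = 2*W**2
f(-3, x(-3)) + M*(-443) = 2*(1/(-3))**2 - 33/2*(-443) = 2*(-1/3)**2 + 14619/2 = 2*(1/9) + 14619/2 = 2/9 + 14619/2 = 131575/18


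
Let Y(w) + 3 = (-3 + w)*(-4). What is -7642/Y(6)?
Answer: 7642/15 ≈ 509.47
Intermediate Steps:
Y(w) = 9 - 4*w (Y(w) = -3 + (-3 + w)*(-4) = -3 + (12 - 4*w) = 9 - 4*w)
-7642/Y(6) = -7642/(9 - 4*6) = -7642/(9 - 24) = -7642/(-15) = -7642*(-1/15) = 7642/15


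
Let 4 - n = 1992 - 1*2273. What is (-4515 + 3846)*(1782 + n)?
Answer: -1382823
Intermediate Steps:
n = 285 (n = 4 - (1992 - 1*2273) = 4 - (1992 - 2273) = 4 - 1*(-281) = 4 + 281 = 285)
(-4515 + 3846)*(1782 + n) = (-4515 + 3846)*(1782 + 285) = -669*2067 = -1382823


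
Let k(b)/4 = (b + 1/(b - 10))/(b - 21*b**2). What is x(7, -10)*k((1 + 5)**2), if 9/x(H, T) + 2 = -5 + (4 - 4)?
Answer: 937/137410 ≈ 0.0068190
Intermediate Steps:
x(H, T) = -9/7 (x(H, T) = 9/(-2 + (-5 + (4 - 4))) = 9/(-2 + (-5 + 0)) = 9/(-2 - 5) = 9/(-7) = 9*(-1/7) = -9/7)
k(b) = 4*(b + 1/(-10 + b))/(b - 21*b**2) (k(b) = 4*((b + 1/(b - 10))/(b - 21*b**2)) = 4*((b + 1/(-10 + b))/(b - 21*b**2)) = 4*(b + 1/(-10 + b))/(b - 21*b**2))
x(7, -10)*k((1 + 5)**2) = -36*(-1 - ((1 + 5)**2)**2 + 10*(1 + 5)**2)/(7*((1 + 5)**2)*(10 - 211*(1 + 5)**2 + 21*((1 + 5)**2)**2)) = -36*(-1 - (6**2)**2 + 10*6**2)/(7*(6**2)*(10 - 211*6**2 + 21*(6**2)**2)) = -36*(-1 - 1*36**2 + 10*36)/(7*36*(10 - 211*36 + 21*36**2)) = -36*(-1 - 1*1296 + 360)/(7*36*(10 - 7596 + 21*1296)) = -36*(-1 - 1296 + 360)/(7*36*(10 - 7596 + 27216)) = -36*(-937)/(7*36*19630) = -9/7*(-937/176670) = 937/137410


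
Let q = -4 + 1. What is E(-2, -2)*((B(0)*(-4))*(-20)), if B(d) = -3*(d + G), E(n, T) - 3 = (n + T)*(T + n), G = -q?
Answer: -13680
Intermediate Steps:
q = -3
G = 3 (G = -1*(-3) = 3)
E(n, T) = 3 + (T + n)² (E(n, T) = 3 + (n + T)*(T + n) = 3 + (T + n)*(T + n) = 3 + (T + n)²)
B(d) = -9 - 3*d (B(d) = -3*(d + 3) = -3*(3 + d) = -9 - 3*d)
E(-2, -2)*((B(0)*(-4))*(-20)) = (3 + (-2 - 2)²)*(((-9 - 3*0)*(-4))*(-20)) = (3 + (-4)²)*(((-9 + 0)*(-4))*(-20)) = (3 + 16)*(-9*(-4)*(-20)) = 19*(36*(-20)) = 19*(-720) = -13680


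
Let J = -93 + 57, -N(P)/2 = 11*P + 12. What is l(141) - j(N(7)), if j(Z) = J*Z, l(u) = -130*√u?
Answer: -6408 - 130*√141 ≈ -7951.7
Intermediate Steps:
N(P) = -24 - 22*P (N(P) = -2*(11*P + 12) = -2*(12 + 11*P) = -24 - 22*P)
J = -36
j(Z) = -36*Z
l(141) - j(N(7)) = -130*√141 - (-36)*(-24 - 22*7) = -130*√141 - (-36)*(-24 - 154) = -130*√141 - (-36)*(-178) = -130*√141 - 1*6408 = -130*√141 - 6408 = -6408 - 130*√141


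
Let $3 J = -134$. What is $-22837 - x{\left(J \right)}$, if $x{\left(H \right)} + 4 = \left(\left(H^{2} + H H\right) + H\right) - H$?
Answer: $- \frac{241409}{9} \approx -26823.0$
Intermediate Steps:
$J = - \frac{134}{3}$ ($J = \frac{1}{3} \left(-134\right) = - \frac{134}{3} \approx -44.667$)
$x{\left(H \right)} = -4 + 2 H^{2}$ ($x{\left(H \right)} = -4 - \left(- H^{2} - H H\right) = -4 + \left(\left(\left(H^{2} + H^{2}\right) + H\right) - H\right) = -4 + \left(\left(2 H^{2} + H\right) - H\right) = -4 + \left(\left(H + 2 H^{2}\right) - H\right) = -4 + 2 H^{2}$)
$-22837 - x{\left(J \right)} = -22837 - \left(-4 + 2 \left(- \frac{134}{3}\right)^{2}\right) = -22837 - \left(-4 + 2 \cdot \frac{17956}{9}\right) = -22837 - \left(-4 + \frac{35912}{9}\right) = -22837 - \frac{35876}{9} = - \frac{241409}{9}$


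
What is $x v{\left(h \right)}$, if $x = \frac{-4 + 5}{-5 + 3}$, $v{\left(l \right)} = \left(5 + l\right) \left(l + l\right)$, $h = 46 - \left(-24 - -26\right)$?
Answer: $-2156$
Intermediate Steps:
$h = 44$ ($h = 46 - \left(-24 + 26\right) = 46 - 2 = 44$)
$v{\left(l \right)} = 2 l \left(5 + l\right)$ ($v{\left(l \right)} = \left(5 + l\right) 2 l = 2 l \left(5 + l\right)$)
$x = - \frac{1}{2}$ ($x = 1 \frac{1}{-2} = 1 \left(- \frac{1}{2}\right) = - \frac{1}{2} \approx -0.5$)
$x v{\left(h \right)} = - \frac{2 \cdot 44 \left(5 + 44\right)}{2} = - \frac{2 \cdot 44 \cdot 49}{2} = \left(- \frac{1}{2}\right) 4312 = -2156$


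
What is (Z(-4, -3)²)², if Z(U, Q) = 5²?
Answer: 390625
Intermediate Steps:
Z(U, Q) = 25
(Z(-4, -3)²)² = (25²)² = 625² = 390625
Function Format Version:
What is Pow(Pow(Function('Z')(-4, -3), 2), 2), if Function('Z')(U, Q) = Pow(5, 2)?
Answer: 390625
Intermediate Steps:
Function('Z')(U, Q) = 25
Pow(Pow(Function('Z')(-4, -3), 2), 2) = Pow(Pow(25, 2), 2) = Pow(625, 2) = 390625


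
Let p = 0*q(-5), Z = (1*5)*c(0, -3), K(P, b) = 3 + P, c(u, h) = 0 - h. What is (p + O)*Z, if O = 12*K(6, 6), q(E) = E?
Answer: 1620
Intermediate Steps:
c(u, h) = -h
Z = 15 (Z = (1*5)*(-1*(-3)) = 5*3 = 15)
p = 0 (p = 0*(-5) = 0)
O = 108 (O = 12*(3 + 6) = 12*9 = 108)
(p + O)*Z = (0 + 108)*15 = 108*15 = 1620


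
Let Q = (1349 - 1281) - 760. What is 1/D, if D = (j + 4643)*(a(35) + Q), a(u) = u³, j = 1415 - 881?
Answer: 1/218381391 ≈ 4.5791e-9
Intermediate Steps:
Q = -692 (Q = 68 - 760 = -692)
j = 534
D = 218381391 (D = (534 + 4643)*(35³ - 692) = 5177*(42875 - 692) = 5177*42183 = 218381391)
1/D = 1/218381391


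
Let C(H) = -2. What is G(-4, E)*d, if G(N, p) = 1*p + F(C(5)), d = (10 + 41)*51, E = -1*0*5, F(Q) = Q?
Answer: -5202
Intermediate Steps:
E = 0 (E = 0*5 = 0)
d = 2601 (d = 51*51 = 2601)
G(N, p) = -2 + p (G(N, p) = 1*p - 2 = p - 2 = -2 + p)
G(-4, E)*d = (-2 + 0)*2601 = -2*2601 = -5202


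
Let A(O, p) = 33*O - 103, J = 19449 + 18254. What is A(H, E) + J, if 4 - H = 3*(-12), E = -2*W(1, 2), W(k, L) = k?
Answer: 38920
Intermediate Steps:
J = 37703
E = -2 (E = -2*1 = -2)
H = 40 (H = 4 - 3*(-12) = 4 - 1*(-36) = 4 + 36 = 40)
A(O, p) = -103 + 33*O
A(H, E) + J = (-103 + 33*40) + 37703 = (-103 + 1320) + 37703 = 1217 + 37703 = 38920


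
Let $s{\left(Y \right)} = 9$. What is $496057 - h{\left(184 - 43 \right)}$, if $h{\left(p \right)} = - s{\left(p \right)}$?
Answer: $496066$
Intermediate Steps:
$h{\left(p \right)} = -9$ ($h{\left(p \right)} = \left(-1\right) 9 = -9$)
$496057 - h{\left(184 - 43 \right)} = 496057 - -9 = 496057 + 9 = 496066$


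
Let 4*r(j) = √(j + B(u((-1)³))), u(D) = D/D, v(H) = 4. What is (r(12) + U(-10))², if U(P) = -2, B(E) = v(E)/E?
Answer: 1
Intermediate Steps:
u(D) = 1
B(E) = 4/E
r(j) = √(4 + j)/4 (r(j) = √(j + 4/1)/4 = √(j + 4*1)/4 = √(j + 4)/4 = √(4 + j)/4)
(r(12) + U(-10))² = (√(4 + 12)/4 - 2)² = (√16/4 - 2)² = ((¼)*4 - 2)² = (1 - 2)² = (-1)² = 1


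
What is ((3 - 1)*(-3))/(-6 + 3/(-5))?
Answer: 10/11 ≈ 0.90909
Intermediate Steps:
((3 - 1)*(-3))/(-6 + 3/(-5)) = (2*(-3))/(-6 + 3*(-⅕)) = -6/(-6 - ⅗) = -6/(-33/5) = -6*(-5/33) = 10/11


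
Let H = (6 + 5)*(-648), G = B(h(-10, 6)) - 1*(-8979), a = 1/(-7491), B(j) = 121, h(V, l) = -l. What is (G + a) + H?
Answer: 14772251/7491 ≈ 1972.0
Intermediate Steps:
a = -1/7491 ≈ -0.00013349
G = 9100 (G = 121 - 1*(-8979) = 121 + 8979 = 9100)
H = -7128 (H = 11*(-648) = -7128)
(G + a) + H = (9100 - 1/7491) - 7128 = 68168099/7491 - 7128 = 14772251/7491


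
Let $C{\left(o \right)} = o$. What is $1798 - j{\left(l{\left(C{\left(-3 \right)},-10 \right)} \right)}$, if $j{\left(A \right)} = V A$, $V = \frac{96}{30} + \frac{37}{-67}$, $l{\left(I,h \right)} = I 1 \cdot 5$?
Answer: $\frac{123127}{67} \approx 1837.7$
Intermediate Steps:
$l{\left(I,h \right)} = 5 I$ ($l{\left(I,h \right)} = I 5 = 5 I$)
$V = \frac{887}{335}$ ($V = 96 \cdot \frac{1}{30} + 37 \left(- \frac{1}{67}\right) = \frac{16}{5} - \frac{37}{67} = \frac{887}{335} \approx 2.6478$)
$j{\left(A \right)} = \frac{887 A}{335}$
$1798 - j{\left(l{\left(C{\left(-3 \right)},-10 \right)} \right)} = 1798 - \frac{887 \cdot 5 \left(-3\right)}{335} = 1798 - \frac{887}{335} \left(-15\right) = 1798 - - \frac{2661}{67} = 1798 + \frac{2661}{67} = \frac{123127}{67}$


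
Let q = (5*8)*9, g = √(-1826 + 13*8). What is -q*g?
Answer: -360*I*√1722 ≈ -14939.0*I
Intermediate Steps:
g = I*√1722 (g = √(-1826 + 104) = √(-1722) = I*√1722 ≈ 41.497*I)
q = 360 (q = 40*9 = 360)
-q*g = -360*I*√1722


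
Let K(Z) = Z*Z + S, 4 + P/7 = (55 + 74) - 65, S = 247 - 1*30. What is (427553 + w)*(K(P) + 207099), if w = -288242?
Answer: 53455859676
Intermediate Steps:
S = 217 (S = 247 - 30 = 217)
P = 420 (P = -28 + 7*((55 + 74) - 65) = -28 + 7*(129 - 65) = -28 + 7*64 = -28 + 448 = 420)
K(Z) = 217 + Z**2 (K(Z) = Z*Z + 217 = Z**2 + 217 = 217 + Z**2)
(427553 + w)*(K(P) + 207099) = (427553 - 288242)*((217 + 420**2) + 207099) = 139311*((217 + 176400) + 207099) = 139311*(176617 + 207099) = 139311*383716 = 53455859676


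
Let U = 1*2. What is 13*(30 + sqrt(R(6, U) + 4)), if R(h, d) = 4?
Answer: 390 + 26*sqrt(2) ≈ 426.77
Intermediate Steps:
U = 2
13*(30 + sqrt(R(6, U) + 4)) = 13*(30 + sqrt(4 + 4)) = 13*(30 + sqrt(8)) = 13*(30 + 2*sqrt(2)) = 390 + 26*sqrt(2)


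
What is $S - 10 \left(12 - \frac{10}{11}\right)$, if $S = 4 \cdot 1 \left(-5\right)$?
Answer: $- \frac{1440}{11} \approx -130.91$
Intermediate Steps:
$S = -20$ ($S = 4 \left(-5\right) = -20$)
$S - 10 \left(12 - \frac{10}{11}\right) = -20 - 10 \left(12 - \frac{10}{11}\right) = -20 - \frac{1220}{11} = - \frac{1440}{11}$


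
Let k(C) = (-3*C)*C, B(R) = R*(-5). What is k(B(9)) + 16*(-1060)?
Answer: -23035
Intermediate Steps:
B(R) = -5*R
k(C) = -3*C²
k(B(9)) + 16*(-1060) = -3*(-5*9)² + 16*(-1060) = -3*(-45)² - 16960 = -3*2025 - 16960 = -6075 - 16960 = -23035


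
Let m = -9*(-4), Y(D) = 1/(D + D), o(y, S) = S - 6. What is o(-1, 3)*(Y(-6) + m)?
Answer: -431/4 ≈ -107.75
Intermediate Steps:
o(y, S) = -6 + S
Y(D) = 1/(2*D)
m = 36
o(-1, 3)*(Y(-6) + m) = (-6 + 3)*((½)/(-6) + 36) = -3*((½)*(-⅙) + 36) = -3*(-1/12 + 36) = -3*431/12 = -431/4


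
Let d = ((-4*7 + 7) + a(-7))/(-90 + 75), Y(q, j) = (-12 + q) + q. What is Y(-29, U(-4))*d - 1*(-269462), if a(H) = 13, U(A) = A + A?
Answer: 808274/3 ≈ 2.6942e+5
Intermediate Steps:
U(A) = 2*A
Y(q, j) = -12 + 2*q
d = 8/15 (d = ((-4*7 + 7) + 13)/(-90 + 75) = ((-28 + 7) + 13)/(-15) = (-21 + 13)*(-1/15) = -8*(-1/15) = 8/15 ≈ 0.53333)
Y(-29, U(-4))*d - 1*(-269462) = (-12 + 2*(-29))*(8/15) - 1*(-269462) = (-12 - 58)*(8/15) + 269462 = -70*8/15 + 269462 = -112/3 + 269462 = 808274/3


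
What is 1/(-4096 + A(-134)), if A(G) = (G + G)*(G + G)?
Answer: 1/67728 ≈ 1.4765e-5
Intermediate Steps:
A(G) = 4*G² (A(G) = (2*G)*(2*G) = 4*G²)
1/(-4096 + A(-134)) = 1/(-4096 + 4*(-134)²) = 1/(-4096 + 4*17956) = 1/(-4096 + 71824) = 1/67728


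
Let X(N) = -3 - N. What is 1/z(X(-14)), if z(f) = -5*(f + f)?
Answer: -1/110 ≈ -0.0090909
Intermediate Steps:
z(f) = -10*f
1/z(X(-14)) = 1/(-10*(-3 - 1*(-14))) = 1/(-10*(-3 + 14)) = 1/(-10*11) = 1/(-110) = -1/110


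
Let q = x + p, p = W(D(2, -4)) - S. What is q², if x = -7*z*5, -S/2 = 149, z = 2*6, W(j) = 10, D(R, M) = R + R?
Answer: 12544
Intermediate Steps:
D(R, M) = 2*R
z = 12
S = -298 (S = -2*149 = -298)
x = -420 (x = -7*12*5 = -84*5 = -420)
p = 308 (p = 10 - 1*(-298) = 10 + 298 = 308)
q = -112 (q = -420 + 308 = -112)
q² = (-112)² = 12544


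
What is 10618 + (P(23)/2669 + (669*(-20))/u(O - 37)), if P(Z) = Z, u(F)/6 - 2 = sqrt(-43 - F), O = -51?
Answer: 1173821805/109429 - 6690*sqrt(5)/41 ≈ 10362.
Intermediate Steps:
u(F) = 12 + 6*sqrt(-43 - F)
10618 + (P(23)/2669 + (669*(-20))/u(O - 37)) = 10618 + (23/2669 + (669*(-20))/(12 + 6*sqrt(-43 - (-51 - 37)))) = 10618 + (23*(1/2669) - 13380/(12 + 6*sqrt(-43 - 1*(-88)))) = 10618 + (23/2669 - 13380/(12 + 6*sqrt(-43 + 88))) = 10618 + (23/2669 - 13380/(12 + 6*sqrt(45))) = 10618 + (23/2669 - 13380/(12 + 6*(3*sqrt(5)))) = 10618 + (23/2669 - 13380/(12 + 18*sqrt(5))) = 28339465/2669 - 13380/(12 + 18*sqrt(5))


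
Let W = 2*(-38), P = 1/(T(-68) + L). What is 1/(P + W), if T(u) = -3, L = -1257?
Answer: -1260/95761 ≈ -0.013158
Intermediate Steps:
P = -1/1260 (P = 1/(-3 - 1257) = 1/(-1260) = -1/1260 ≈ -0.00079365)
W = -76
1/(P + W) = 1/(-1/1260 - 76) = 1/(-95761/1260) = -1260/95761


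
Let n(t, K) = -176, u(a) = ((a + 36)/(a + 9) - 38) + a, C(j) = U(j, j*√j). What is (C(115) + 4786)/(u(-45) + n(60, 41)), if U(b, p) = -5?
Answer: -19124/1035 ≈ -18.477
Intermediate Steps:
C(j) = -5
u(a) = -38 + a + (36 + a)/(9 + a) (u(a) = ((36 + a)/(9 + a) - 38) + a = (-38 + (36 + a)/(9 + a)) + a = -38 + a + (36 + a)/(9 + a))
(C(115) + 4786)/(u(-45) + n(60, 41)) = (-5 + 4786)/((-306 + (-45)² - 28*(-45))/(9 - 45) - 176) = 4781/((-306 + 2025 + 1260)/(-36) - 176) = 4781/(-1/36*2979 - 176) = 4781/(-331/4 - 176) = 4781/(-1035/4) = 4781*(-4/1035) = -19124/1035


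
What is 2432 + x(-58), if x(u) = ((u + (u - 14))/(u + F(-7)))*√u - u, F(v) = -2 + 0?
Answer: 2490 + 13*I*√58/6 ≈ 2490.0 + 16.501*I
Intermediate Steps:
F(v) = -2
x(u) = -u + √u*(-14 + 2*u)/(-2 + u) (x(u) = ((u + (u - 14))/(u - 2))*√u - u = ((u + (-14 + u))/(-2 + u))*√u - u = ((-14 + 2*u)/(-2 + u))*√u - u = √u*(-14 + 2*u)/(-2 + u) - u = -u + √u*(-14 + 2*u)/(-2 + u))
2432 + x(-58) = 2432 + (-1*(-58)² - 14*I*√58 + 2*(-58) + 2*(-58)^(3/2))/(-2 - 58) = 2432 + (-1*3364 - 14*I*√58 - 116 + 2*(-58*I*√58))/(-60) = 2432 - (-3364 - 14*I*√58 - 116 - 116*I*√58)/60 = 2432 - (-3480 - 130*I*√58)/60 = 2432 + (58 + 13*I*√58/6) = 2490 + 13*I*√58/6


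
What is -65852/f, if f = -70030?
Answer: 32926/35015 ≈ 0.94034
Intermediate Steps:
-65852/f = -65852/(-70030) = -65852*(-1/70030) = 32926/35015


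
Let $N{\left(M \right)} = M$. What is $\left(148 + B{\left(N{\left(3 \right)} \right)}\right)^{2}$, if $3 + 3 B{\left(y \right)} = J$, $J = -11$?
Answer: $\frac{184900}{9} \approx 20544.0$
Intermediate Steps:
$B{\left(y \right)} = - \frac{14}{3}$ ($B{\left(y \right)} = -1 + \frac{1}{3} \left(-11\right) = -1 - \frac{11}{3} = - \frac{14}{3}$)
$\left(148 + B{\left(N{\left(3 \right)} \right)}\right)^{2} = \left(148 - \frac{14}{3}\right)^{2} = \left(\frac{430}{3}\right)^{2} = \frac{184900}{9}$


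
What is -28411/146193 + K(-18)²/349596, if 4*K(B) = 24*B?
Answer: -25392521/157742247 ≈ -0.16097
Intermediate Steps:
K(B) = 6*B (K(B) = (24*B)/4 = 6*B)
-28411/146193 + K(-18)²/349596 = -28411/146193 + (6*(-18))²/349596 = -28411*1/146193 + (-108)²*(1/349596) = -28411/146193 + 11664*(1/349596) = -28411/146193 + 36/1079 = -25392521/157742247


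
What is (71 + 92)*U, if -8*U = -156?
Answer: 6357/2 ≈ 3178.5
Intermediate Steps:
U = 39/2 (U = -⅛*(-156) = 39/2 ≈ 19.500)
(71 + 92)*U = (71 + 92)*(39/2) = 163*(39/2) = 6357/2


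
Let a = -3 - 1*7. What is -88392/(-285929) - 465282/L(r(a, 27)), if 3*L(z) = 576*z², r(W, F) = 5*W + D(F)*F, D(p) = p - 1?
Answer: 1180252432413/3889585971712 ≈ 0.30344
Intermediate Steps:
a = -10 (a = -3 - 7 = -10)
D(p) = -1 + p
r(W, F) = 5*W + F*(-1 + F) (r(W, F) = 5*W + (-1 + F)*F = 5*W + F*(-1 + F))
L(z) = 192*z² (L(z) = (576*z²)/3 = 192*z²)
-88392/(-285929) - 465282/L(r(a, 27)) = -88392/(-285929) - 465282*1/(192*(5*(-10) + 27*(-1 + 27))²) = -88392*(-1/285929) - 465282*1/(192*(-50 + 27*26)²) = 88392/285929 - 465282*1/(192*(-50 + 702)²) = 88392/285929 - 465282/(192*652²) = 88392/285929 - 465282/(192*425104) = 88392/285929 - 465282/81619968 = 88392/285929 - 465282*1/81619968 = 88392/285929 - 77547/13603328 = 1180252432413/3889585971712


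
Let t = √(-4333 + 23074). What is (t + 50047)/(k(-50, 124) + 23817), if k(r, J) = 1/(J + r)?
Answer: 3703478/1762459 + 74*√18741/1762459 ≈ 2.1071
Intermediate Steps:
t = √18741 ≈ 136.90
(t + 50047)/(k(-50, 124) + 23817) = (√18741 + 50047)/(1/(124 - 50) + 23817) = (50047 + √18741)/(1/74 + 23817) = (50047 + √18741)/(1762459/74) = (50047 + √18741)*(74/1762459) = 3703478/1762459 + 74*√18741/1762459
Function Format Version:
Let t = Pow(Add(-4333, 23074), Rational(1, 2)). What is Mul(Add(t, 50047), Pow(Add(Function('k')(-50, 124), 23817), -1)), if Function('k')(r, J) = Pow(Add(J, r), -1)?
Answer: Add(Rational(3703478, 1762459), Mul(Rational(74, 1762459), Pow(18741, Rational(1, 2)))) ≈ 2.1071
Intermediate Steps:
t = Pow(18741, Rational(1, 2)) ≈ 136.90
Mul(Add(t, 50047), Pow(Add(Function('k')(-50, 124), 23817), -1)) = Mul(Add(Pow(18741, Rational(1, 2)), 50047), Pow(Add(Pow(Add(124, -50), -1), 23817), -1)) = Mul(Add(50047, Pow(18741, Rational(1, 2))), Pow(Add(Pow(74, -1), 23817), -1)) = Mul(Add(50047, Pow(18741, Rational(1, 2))), Pow(Add(Rational(1, 74), 23817), -1)) = Mul(Add(50047, Pow(18741, Rational(1, 2))), Pow(Rational(1762459, 74), -1)) = Mul(Add(50047, Pow(18741, Rational(1, 2))), Rational(74, 1762459)) = Add(Rational(3703478, 1762459), Mul(Rational(74, 1762459), Pow(18741, Rational(1, 2))))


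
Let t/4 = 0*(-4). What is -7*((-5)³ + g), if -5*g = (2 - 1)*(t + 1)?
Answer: 4382/5 ≈ 876.40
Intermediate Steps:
t = 0 (t = 4*(0*(-4)) = 4*0 = 0)
g = -⅕ (g = -(2 - 1)*(0 + 1)/5 = -1/5 = -⅕*1 = -⅕ ≈ -0.20000)
-7*((-5)³ + g) = -7*((-5)³ - ⅕) = -7*(-125 - ⅕) = -7*(-626/5) = 4382/5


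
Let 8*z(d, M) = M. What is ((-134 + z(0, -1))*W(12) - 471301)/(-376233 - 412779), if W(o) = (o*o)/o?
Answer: 945821/1578024 ≈ 0.59937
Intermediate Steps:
z(d, M) = M/8
W(o) = o (W(o) = o²/o = o)
((-134 + z(0, -1))*W(12) - 471301)/(-376233 - 412779) = ((-134 + (⅛)*(-1))*12 - 471301)/(-376233 - 412779) = ((-134 - ⅛)*12 - 471301)/(-789012) = (-1073/8*12 - 471301)*(-1/789012) = (-3219/2 - 471301)*(-1/789012) = -945821/2*(-1/789012) = 945821/1578024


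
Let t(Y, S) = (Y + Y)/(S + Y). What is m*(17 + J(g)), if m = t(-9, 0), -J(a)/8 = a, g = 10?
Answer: -126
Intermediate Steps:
J(a) = -8*a
t(Y, S) = 2*Y/(S + Y) (t(Y, S) = (2*Y)/(S + Y) = 2*Y/(S + Y))
m = 2 (m = 2*(-9)/(0 - 9) = 2*(-9)/(-9) = 2*(-9)*(-1/9) = 2)
m*(17 + J(g)) = 2*(17 - 8*10) = 2*(17 - 80) = 2*(-63) = -126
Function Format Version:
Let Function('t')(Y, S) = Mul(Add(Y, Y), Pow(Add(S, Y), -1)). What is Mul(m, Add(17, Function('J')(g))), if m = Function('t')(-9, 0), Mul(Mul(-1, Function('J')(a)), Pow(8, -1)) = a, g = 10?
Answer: -126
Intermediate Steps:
Function('J')(a) = Mul(-8, a)
Function('t')(Y, S) = Mul(2, Y, Pow(Add(S, Y), -1)) (Function('t')(Y, S) = Mul(Mul(2, Y), Pow(Add(S, Y), -1)) = Mul(2, Y, Pow(Add(S, Y), -1)))
m = 2 (m = Mul(2, -9, Pow(Add(0, -9), -1)) = Mul(2, -9, Pow(-9, -1)) = Mul(2, -9, Rational(-1, 9)) = 2)
Mul(m, Add(17, Function('J')(g))) = Mul(2, Add(17, Mul(-8, 10))) = Mul(2, Add(17, -80)) = Mul(2, -63) = -126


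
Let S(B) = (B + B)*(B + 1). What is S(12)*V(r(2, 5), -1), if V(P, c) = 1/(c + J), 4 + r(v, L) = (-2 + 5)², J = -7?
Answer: -39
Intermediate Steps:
r(v, L) = 5 (r(v, L) = -4 + (-2 + 5)² = -4 + 3² = -4 + 9 = 5)
V(P, c) = 1/(-7 + c) (V(P, c) = 1/(c - 7) = 1/(-7 + c))
S(B) = 2*B*(1 + B) (S(B) = (2*B)*(1 + B) = 2*B*(1 + B))
S(12)*V(r(2, 5), -1) = (2*12*(1 + 12))/(-7 - 1) = (2*12*13)/(-8) = 312*(-⅛) = -39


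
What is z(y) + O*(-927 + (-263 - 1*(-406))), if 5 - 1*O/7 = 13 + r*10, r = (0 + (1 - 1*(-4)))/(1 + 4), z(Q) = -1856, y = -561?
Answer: 96928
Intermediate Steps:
r = 1 (r = (0 + (1 + 4))/5 = (0 + 5)*(⅕) = 5*(⅕) = 1)
O = -126 (O = 35 - 7*(13 + 1*10) = 35 - 7*(13 + 10) = 35 - 7*23 = 35 - 161 = -126)
z(y) + O*(-927 + (-263 - 1*(-406))) = -1856 - 126*(-927 + (-263 - 1*(-406))) = -1856 - 126*(-927 + (-263 + 406)) = -1856 - 126*(-927 + 143) = -1856 - 126*(-784) = -1856 + 98784 = 96928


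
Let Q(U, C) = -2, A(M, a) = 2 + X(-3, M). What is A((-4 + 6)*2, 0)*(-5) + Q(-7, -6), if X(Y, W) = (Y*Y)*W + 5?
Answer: -217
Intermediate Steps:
X(Y, W) = 5 + W*Y**2 (X(Y, W) = Y**2*W + 5 = W*Y**2 + 5 = 5 + W*Y**2)
A(M, a) = 7 + 9*M (A(M, a) = 2 + (5 + M*(-3)**2) = 2 + (5 + M*9) = 2 + (5 + 9*M) = 7 + 9*M)
A((-4 + 6)*2, 0)*(-5) + Q(-7, -6) = (7 + 9*((-4 + 6)*2))*(-5) - 2 = (7 + 9*(2*2))*(-5) - 2 = (7 + 9*4)*(-5) - 2 = (7 + 36)*(-5) - 2 = 43*(-5) - 2 = -215 - 2 = -217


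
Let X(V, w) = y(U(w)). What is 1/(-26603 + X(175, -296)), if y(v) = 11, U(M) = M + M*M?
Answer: -1/26592 ≈ -3.7605e-5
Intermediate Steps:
U(M) = M + M²
X(V, w) = 11
1/(-26603 + X(175, -296)) = 1/(-26603 + 11) = 1/(-26592) = -1/26592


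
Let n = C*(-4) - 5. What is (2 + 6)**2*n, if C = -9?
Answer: 1984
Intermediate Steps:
n = 31 (n = -9*(-4) - 5 = 36 - 5 = 31)
(2 + 6)**2*n = (2 + 6)**2*31 = 8**2*31 = 64*31 = 1984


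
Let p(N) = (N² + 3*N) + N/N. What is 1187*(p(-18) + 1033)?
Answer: 1547848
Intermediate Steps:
p(N) = 1 + N² + 3*N (p(N) = (N² + 3*N) + 1 = 1 + N² + 3*N)
1187*(p(-18) + 1033) = 1187*((1 + (-18)² + 3*(-18)) + 1033) = 1187*((1 + 324 - 54) + 1033) = 1187*(271 + 1033) = 1187*1304 = 1547848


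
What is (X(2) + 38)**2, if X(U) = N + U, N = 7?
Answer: 2209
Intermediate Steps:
X(U) = 7 + U
(X(2) + 38)**2 = ((7 + 2) + 38)**2 = (9 + 38)**2 = 47**2 = 2209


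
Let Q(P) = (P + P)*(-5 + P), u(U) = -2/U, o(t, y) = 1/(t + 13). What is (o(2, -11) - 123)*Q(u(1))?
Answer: -51632/15 ≈ -3442.1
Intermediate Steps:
o(t, y) = 1/(13 + t)
Q(P) = 2*P*(-5 + P) (Q(P) = (2*P)*(-5 + P) = 2*P*(-5 + P))
(o(2, -11) - 123)*Q(u(1)) = (1/(13 + 2) - 123)*(2*(-2/1)*(-5 - 2/1)) = (1/15 - 123)*(2*(-2*1)*(-5 - 2*1)) = (1/15 - 123)*(2*(-2)*(-5 - 2)) = -3688*(-2)*(-7)/15 = -1844/15*28 = -51632/15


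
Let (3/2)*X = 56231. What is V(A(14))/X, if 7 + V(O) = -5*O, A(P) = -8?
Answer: 99/112462 ≈ 0.00088030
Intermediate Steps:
X = 112462/3 (X = (2/3)*56231 = 112462/3 ≈ 37487.)
V(O) = -7 - 5*O
V(A(14))/X = (-7 - 5*(-8))/(112462/3) = (-7 + 40)*(3/112462) = 33*(3/112462) = 99/112462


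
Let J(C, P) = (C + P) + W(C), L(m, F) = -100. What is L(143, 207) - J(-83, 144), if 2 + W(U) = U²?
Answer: -7048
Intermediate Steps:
W(U) = -2 + U²
J(C, P) = -2 + C + P + C² (J(C, P) = (C + P) + (-2 + C²) = -2 + C + P + C²)
L(143, 207) - J(-83, 144) = -100 - (-2 - 83 + 144 + (-83)²) = -100 - (-2 - 83 + 144 + 6889) = -100 - 1*6948 = -100 - 6948 = -7048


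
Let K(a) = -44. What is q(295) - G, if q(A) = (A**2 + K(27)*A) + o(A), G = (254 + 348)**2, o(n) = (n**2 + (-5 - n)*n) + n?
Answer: -289539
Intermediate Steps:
o(n) = n + n**2 + n*(-5 - n) (o(n) = (n**2 + n*(-5 - n)) + n = n + n**2 + n*(-5 - n))
G = 362404 (G = 602**2 = 362404)
q(A) = A**2 - 48*A (q(A) = (A**2 - 44*A) - 4*A = A**2 - 48*A)
q(295) - G = 295*(-48 + 295) - 1*362404 = 295*247 - 362404 = 72865 - 362404 = -289539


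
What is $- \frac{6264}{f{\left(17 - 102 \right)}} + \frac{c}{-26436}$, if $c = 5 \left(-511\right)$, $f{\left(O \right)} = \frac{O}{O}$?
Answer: $- \frac{165592549}{26436} \approx -6263.9$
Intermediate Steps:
$f{\left(O \right)} = 1$
$c = -2555$
$- \frac{6264}{f{\left(17 - 102 \right)}} + \frac{c}{-26436} = - \frac{6264}{1} - \frac{2555}{-26436} = \left(-6264\right) 1 - - \frac{2555}{26436} = -6264 + \frac{2555}{26436} = - \frac{165592549}{26436}$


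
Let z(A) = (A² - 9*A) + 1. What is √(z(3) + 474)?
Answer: √457 ≈ 21.378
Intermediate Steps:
z(A) = 1 + A² - 9*A
√(z(3) + 474) = √((1 + 3² - 9*3) + 474) = √((1 + 9 - 27) + 474) = √(-17 + 474) = √457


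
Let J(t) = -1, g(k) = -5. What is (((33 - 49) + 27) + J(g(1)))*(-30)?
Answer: -300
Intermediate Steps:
(((33 - 49) + 27) + J(g(1)))*(-30) = (((33 - 49) + 27) - 1)*(-30) = ((-16 + 27) - 1)*(-30) = (11 - 1)*(-30) = 10*(-30) = -300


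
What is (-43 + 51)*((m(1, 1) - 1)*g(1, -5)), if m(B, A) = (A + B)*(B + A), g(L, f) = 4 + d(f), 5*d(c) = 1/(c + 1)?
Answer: 474/5 ≈ 94.800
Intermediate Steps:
d(c) = 1/(5*(1 + c)) (d(c) = 1/(5*(c + 1)) = 1/(5*(1 + c)))
g(L, f) = 4 + 1/(5*(1 + f))
m(B, A) = (A + B)² (m(B, A) = (A + B)*(A + B) = (A + B)²)
(-43 + 51)*((m(1, 1) - 1)*g(1, -5)) = (-43 + 51)*(((1 + 1)² - 1)*((21 + 20*(-5))/(5*(1 - 5)))) = 8*((2² - 1)*((⅕)*(21 - 100)/(-4))) = 8*((4 - 1)*((⅕)*(-¼)*(-79))) = 8*(3*(79/20)) = 8*(237/20) = 474/5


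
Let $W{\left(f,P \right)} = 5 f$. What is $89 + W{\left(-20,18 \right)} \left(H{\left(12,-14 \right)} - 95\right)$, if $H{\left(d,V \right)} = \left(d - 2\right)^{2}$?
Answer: $-411$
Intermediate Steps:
$H{\left(d,V \right)} = \left(-2 + d\right)^{2}$
$89 + W{\left(-20,18 \right)} \left(H{\left(12,-14 \right)} - 95\right) = 89 + 5 \left(-20\right) \left(\left(-2 + 12\right)^{2} - 95\right) = 89 - 100 \left(10^{2} - 95\right) = 89 - 100 \left(100 - 95\right) = 89 - 500 = -411$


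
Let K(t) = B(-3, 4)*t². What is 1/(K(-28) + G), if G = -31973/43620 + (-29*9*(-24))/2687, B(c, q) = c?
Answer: -117206940/275483398651 ≈ -0.00042546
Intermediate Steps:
K(t) = -3*t²
G = 187324229/117206940 (G = -31973*1/43620 - 261*(-24)*(1/2687) = -31973/43620 + 6264*(1/2687) = -31973/43620 + 6264/2687 = 187324229/117206940 ≈ 1.5982)
1/(K(-28) + G) = 1/(-3*(-28)² + 187324229/117206940) = 1/(-3*784 + 187324229/117206940) = 1/(-2352 + 187324229/117206940) = 1/(-275483398651/117206940) = -117206940/275483398651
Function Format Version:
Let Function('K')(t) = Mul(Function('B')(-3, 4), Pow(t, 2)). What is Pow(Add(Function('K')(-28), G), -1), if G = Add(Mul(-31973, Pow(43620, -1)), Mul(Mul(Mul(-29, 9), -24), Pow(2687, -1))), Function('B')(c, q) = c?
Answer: Rational(-117206940, 275483398651) ≈ -0.00042546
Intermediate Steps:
Function('K')(t) = Mul(-3, Pow(t, 2))
G = Rational(187324229, 117206940) (G = Add(Mul(-31973, Rational(1, 43620)), Mul(Mul(-261, -24), Rational(1, 2687))) = Add(Rational(-31973, 43620), Mul(6264, Rational(1, 2687))) = Add(Rational(-31973, 43620), Rational(6264, 2687)) = Rational(187324229, 117206940) ≈ 1.5982)
Pow(Add(Function('K')(-28), G), -1) = Pow(Add(Mul(-3, Pow(-28, 2)), Rational(187324229, 117206940)), -1) = Pow(Add(Mul(-3, 784), Rational(187324229, 117206940)), -1) = Pow(Add(-2352, Rational(187324229, 117206940)), -1) = Pow(Rational(-275483398651, 117206940), -1) = Rational(-117206940, 275483398651)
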